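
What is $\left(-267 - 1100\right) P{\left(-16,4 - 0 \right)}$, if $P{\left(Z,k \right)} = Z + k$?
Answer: $16404$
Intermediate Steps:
$\left(-267 - 1100\right) P{\left(-16,4 - 0 \right)} = \left(-267 - 1100\right) \left(-16 + \left(4 - 0\right)\right) = - 1367 \left(-16 + \left(4 + 0\right)\right) = - 1367 \left(-16 + 4\right) = \left(-1367\right) \left(-12\right) = 16404$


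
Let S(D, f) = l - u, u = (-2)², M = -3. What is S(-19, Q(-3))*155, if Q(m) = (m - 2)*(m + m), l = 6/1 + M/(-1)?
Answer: 775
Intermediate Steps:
l = 9 (l = 6/1 - 3/(-1) = 6*1 - 3*(-1) = 6 + 3 = 9)
u = 4
Q(m) = 2*m*(-2 + m) (Q(m) = (-2 + m)*(2*m) = 2*m*(-2 + m))
S(D, f) = 5 (S(D, f) = 9 - 1*4 = 9 - 4 = 5)
S(-19, Q(-3))*155 = 5*155 = 775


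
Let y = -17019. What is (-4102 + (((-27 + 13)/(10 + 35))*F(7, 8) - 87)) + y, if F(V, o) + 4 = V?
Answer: -318134/15 ≈ -21209.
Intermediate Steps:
F(V, o) = -4 + V
(-4102 + (((-27 + 13)/(10 + 35))*F(7, 8) - 87)) + y = (-4102 + (((-27 + 13)/(10 + 35))*(-4 + 7) - 87)) - 17019 = (-4102 + (-14/45*3 - 87)) - 17019 = (-4102 + (-14/15 - 87)) - 17019 = (-4102 - 1319/15) - 17019 = -62849/15 - 17019 = -318134/15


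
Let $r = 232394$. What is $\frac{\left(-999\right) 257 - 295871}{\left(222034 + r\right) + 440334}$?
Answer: $- \frac{276307}{447381} \approx -0.61761$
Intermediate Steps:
$\frac{\left(-999\right) 257 - 295871}{\left(222034 + r\right) + 440334} = \frac{\left(-999\right) 257 - 295871}{\left(222034 + 232394\right) + 440334} = \frac{-256743 - 295871}{454428 + 440334} = - \frac{552614}{894762} = \left(-552614\right) \frac{1}{894762} = - \frac{276307}{447381}$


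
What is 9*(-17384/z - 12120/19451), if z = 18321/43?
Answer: -44285719296/118787257 ≈ -372.82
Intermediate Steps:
z = 18321/43 (z = 18321*(1/43) = 18321/43 ≈ 426.07)
9*(-17384/z - 12120/19451) = 9*(-17384/18321/43 - 12120/19451) = 9*(-17384*43/18321 - 12120*1/19451) = 9*(-747512/18321 - 12120/19451) = 9*(-14761906432/356361771) = -44285719296/118787257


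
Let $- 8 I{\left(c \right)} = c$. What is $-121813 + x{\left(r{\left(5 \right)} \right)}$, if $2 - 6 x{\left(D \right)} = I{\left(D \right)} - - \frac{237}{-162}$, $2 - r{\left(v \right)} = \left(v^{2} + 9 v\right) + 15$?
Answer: $- \frac{157871141}{1296} \approx -1.2181 \cdot 10^{5}$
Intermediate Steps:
$I{\left(c \right)} = - \frac{c}{8}$
$r{\left(v \right)} = -13 - v^{2} - 9 v$ ($r{\left(v \right)} = 2 - \left(\left(v^{2} + 9 v\right) + 15\right) = 2 - \left(15 + v^{2} + 9 v\right) = -13 - v^{2} - 9 v$)
$x{\left(D \right)} = \frac{187}{324} + \frac{D}{48}$ ($x{\left(D \right)} = \frac{1}{3} - \frac{- \frac{D}{8} - - \frac{237}{-162}}{6} = \frac{1}{3} - \frac{- \frac{D}{8} - \left(-237\right) \left(- \frac{1}{162}\right)}{6} = \frac{1}{3} - \frac{- \frac{D}{8} - \frac{79}{54}}{6} = \frac{1}{3} - \frac{- \frac{79}{54} - \frac{D}{8}}{6} = \frac{1}{3} + \left(\frac{79}{324} + \frac{D}{48}\right) = \frac{187}{324} + \frac{D}{48}$)
$-121813 + x{\left(r{\left(5 \right)} \right)} = -121813 + \left(\frac{187}{324} + \frac{-13 - 5^{2} - 45}{48}\right) = -121813 + \left(\frac{187}{324} + \frac{-13 - 25 - 45}{48}\right) = -121813 + \left(\frac{187}{324} + \frac{1}{48} \left(-83\right)\right) = -121813 + \left(\frac{187}{324} - \frac{83}{48}\right) = -121813 - \frac{1493}{1296} = - \frac{157871141}{1296}$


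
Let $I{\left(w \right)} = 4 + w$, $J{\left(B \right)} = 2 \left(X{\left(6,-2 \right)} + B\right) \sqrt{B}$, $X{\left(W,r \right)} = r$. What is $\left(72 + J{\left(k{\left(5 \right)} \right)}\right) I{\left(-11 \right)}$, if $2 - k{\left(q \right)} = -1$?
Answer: $-504 - 14 \sqrt{3} \approx -528.25$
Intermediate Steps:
$k{\left(q \right)} = 3$ ($k{\left(q \right)} = 2 - -1 = 2 + 1 = 3$)
$J{\left(B \right)} = \sqrt{B} \left(-4 + 2 B\right)$ ($J{\left(B \right)} = 2 \left(-2 + B\right) \sqrt{B} = \left(-4 + 2 B\right) \sqrt{B} = \sqrt{B} \left(-4 + 2 B\right)$)
$\left(72 + J{\left(k{\left(5 \right)} \right)}\right) I{\left(-11 \right)} = \left(72 + 2 \sqrt{3} \left(-2 + 3\right)\right) \left(4 - 11\right) = \left(72 + 2 \sqrt{3} \cdot 1\right) \left(-7\right) = \left(72 + 2 \sqrt{3}\right) \left(-7\right) = -504 - 14 \sqrt{3}$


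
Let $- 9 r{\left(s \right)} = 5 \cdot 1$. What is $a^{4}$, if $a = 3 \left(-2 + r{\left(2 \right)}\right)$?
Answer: $\frac{279841}{81} \approx 3454.8$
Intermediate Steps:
$r{\left(s \right)} = - \frac{5}{9}$ ($r{\left(s \right)} = - \frac{5 \cdot 1}{9} = \left(- \frac{1}{9}\right) 5 = - \frac{5}{9}$)
$a = - \frac{23}{3}$ ($a = 3 \left(-2 - \frac{5}{9}\right) = 3 \left(- \frac{23}{9}\right) = - \frac{23}{3} \approx -7.6667$)
$a^{4} = \left(- \frac{23}{3}\right)^{4} = \frac{279841}{81}$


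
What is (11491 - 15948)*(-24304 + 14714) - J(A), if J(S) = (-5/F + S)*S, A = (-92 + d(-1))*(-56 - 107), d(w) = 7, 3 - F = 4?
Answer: -149287670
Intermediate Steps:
F = -1 (F = 3 - 1*4 = 3 - 4 = -1)
A = 13855 (A = (-92 + 7)*(-56 - 107) = -85*(-163) = 13855)
J(S) = S*(5 + S) (J(S) = (-5/(-1) + S)*S = (-5*(-1) + S)*S = (5 + S)*S = S*(5 + S))
(11491 - 15948)*(-24304 + 14714) - J(A) = (11491 - 15948)*(-24304 + 14714) - 13855*(5 + 13855) = -4457*(-9590) - 13855*13860 = 42742630 - 1*192030300 = 42742630 - 192030300 = -149287670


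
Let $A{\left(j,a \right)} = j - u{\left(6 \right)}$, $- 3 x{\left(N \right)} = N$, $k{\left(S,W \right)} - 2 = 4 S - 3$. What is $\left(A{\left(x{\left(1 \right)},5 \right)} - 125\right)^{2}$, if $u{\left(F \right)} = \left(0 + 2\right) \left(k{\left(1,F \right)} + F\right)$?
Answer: $\frac{184900}{9} \approx 20544.0$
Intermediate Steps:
$k{\left(S,W \right)} = -1 + 4 S$ ($k{\left(S,W \right)} = 2 + \left(4 S - 3\right) = 2 + \left(-3 + 4 S\right) = -1 + 4 S$)
$u{\left(F \right)} = 6 + 2 F$ ($u{\left(F \right)} = \left(0 + 2\right) \left(\left(-1 + 4 \cdot 1\right) + F\right) = 2 \left(\left(-1 + 4\right) + F\right) = 2 \left(3 + F\right) = 6 + 2 F$)
$x{\left(N \right)} = - \frac{N}{3}$
$A{\left(j,a \right)} = -18 + j$ ($A{\left(j,a \right)} = j - \left(6 + 2 \cdot 6\right) = j - \left(6 + 12\right) = j - 18 = -18 + j$)
$\left(A{\left(x{\left(1 \right)},5 \right)} - 125\right)^{2} = \left(\left(-18 - \frac{1}{3}\right) - 125\right)^{2} = \left(- \frac{55}{3} - 125\right)^{2} = \left(- \frac{430}{3}\right)^{2} = \frac{184900}{9}$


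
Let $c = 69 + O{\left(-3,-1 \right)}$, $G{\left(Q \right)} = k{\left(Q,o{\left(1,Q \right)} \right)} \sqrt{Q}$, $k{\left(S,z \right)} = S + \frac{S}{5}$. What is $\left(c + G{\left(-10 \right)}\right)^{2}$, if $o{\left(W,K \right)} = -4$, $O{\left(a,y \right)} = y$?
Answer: $3184 - 1632 i \sqrt{10} \approx 3184.0 - 5160.8 i$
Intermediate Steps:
$k{\left(S,z \right)} = \frac{6 S}{5}$ ($k{\left(S,z \right)} = S + \frac{S}{5} = \frac{6 S}{5}$)
$G{\left(Q \right)} = \frac{6 Q^{\frac{3}{2}}}{5}$ ($G{\left(Q \right)} = \frac{6 Q}{5} \sqrt{Q} = \frac{6 Q^{\frac{3}{2}}}{5}$)
$c = 68$ ($c = 69 - 1 = 68$)
$\left(c + G{\left(-10 \right)}\right)^{2} = \left(68 + \frac{6 \left(-10\right)^{\frac{3}{2}}}{5}\right)^{2} = \left(68 + \frac{6 \left(- 10 i \sqrt{10}\right)}{5}\right)^{2} = \left(68 - 12 i \sqrt{10}\right)^{2}$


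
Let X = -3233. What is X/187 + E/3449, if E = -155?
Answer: -11179602/644963 ≈ -17.334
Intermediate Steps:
X/187 + E/3449 = -3233/187 - 155/3449 = -11179602/644963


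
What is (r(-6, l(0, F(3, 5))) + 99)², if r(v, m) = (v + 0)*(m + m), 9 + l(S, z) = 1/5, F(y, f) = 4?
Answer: 1046529/25 ≈ 41861.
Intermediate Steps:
l(S, z) = -44/5 (l(S, z) = -9 + 1/5 = -9 + ⅕ = -44/5)
r(v, m) = 2*m*v (r(v, m) = v*(2*m) = 2*m*v)
(r(-6, l(0, F(3, 5))) + 99)² = (2*(-44/5)*(-6) + 99)² = (528/5 + 99)² = (1023/5)² = 1046529/25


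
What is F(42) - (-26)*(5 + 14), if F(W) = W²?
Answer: 2258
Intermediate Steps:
F(42) - (-26)*(5 + 14) = 42² - (-26)*(5 + 14) = 1764 - (-26)*19 = 1764 - 1*(-494) = 1764 + 494 = 2258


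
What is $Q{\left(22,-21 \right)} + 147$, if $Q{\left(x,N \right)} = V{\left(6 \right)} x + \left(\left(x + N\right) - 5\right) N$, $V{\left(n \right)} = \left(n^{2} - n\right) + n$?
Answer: $1023$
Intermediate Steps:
$V{\left(n \right)} = n^{2}$
$Q{\left(x,N \right)} = 36 x + N \left(-5 + N + x\right)$ ($Q{\left(x,N \right)} = 6^{2} x + \left(\left(x + N\right) - 5\right) N = 36 x + \left(\left(N + x\right) - 5\right) N = 36 x + \left(-5 + N + x\right) N = 36 x + N \left(-5 + N + x\right)$)
$Q{\left(22,-21 \right)} + 147 = \left(\left(-21\right)^{2} - -105 + 36 \cdot 22 - 462\right) + 147 = \left(441 + 105 + 792 - 462\right) + 147 = 876 + 147 = 1023$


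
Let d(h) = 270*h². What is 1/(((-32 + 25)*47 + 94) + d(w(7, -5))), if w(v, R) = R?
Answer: 1/6515 ≈ 0.00015349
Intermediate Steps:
1/(((-32 + 25)*47 + 94) + d(w(7, -5))) = 1/(((-32 + 25)*47 + 94) + 270*(-5)²) = 1/((-7*47 + 94) + 270*25) = 1/((-329 + 94) + 6750) = 1/(-235 + 6750) = 1/6515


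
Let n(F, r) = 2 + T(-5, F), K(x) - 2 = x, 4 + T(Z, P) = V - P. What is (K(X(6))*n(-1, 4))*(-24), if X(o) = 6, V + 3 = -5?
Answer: 1728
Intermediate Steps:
V = -8 (V = -3 - 5 = -8)
T(Z, P) = -12 - P (T(Z, P) = -4 + (-8 - P) = -12 - P)
K(x) = 2 + x
n(F, r) = -10 - F (n(F, r) = 2 + (-12 - F) = -10 - F)
(K(X(6))*n(-1, 4))*(-24) = ((2 + 6)*(-10 - 1*(-1)))*(-24) = (8*(-10 + 1))*(-24) = (8*(-9))*(-24) = -72*(-24) = 1728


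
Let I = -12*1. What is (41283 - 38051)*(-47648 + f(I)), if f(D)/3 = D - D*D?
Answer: -155510912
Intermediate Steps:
I = -12
f(D) = -3*D**2 + 3*D (f(D) = 3*(D - D*D) = 3*(D - D**2) = -3*D**2 + 3*D)
(41283 - 38051)*(-47648 + f(I)) = (41283 - 38051)*(-47648 + 3*(-12)*(1 - 1*(-12))) = 3232*(-47648 + 3*(-12)*(1 + 12)) = 3232*(-47648 + 3*(-12)*13) = 3232*(-47648 - 468) = 3232*(-48116) = -155510912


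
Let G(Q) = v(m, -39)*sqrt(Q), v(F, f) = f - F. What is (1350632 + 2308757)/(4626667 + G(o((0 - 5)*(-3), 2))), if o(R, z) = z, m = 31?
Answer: 16930774326463/21406047519089 + 256157230*sqrt(2)/21406047519089 ≈ 0.79095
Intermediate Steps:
G(Q) = -70*sqrt(Q) (G(Q) = (-39 - 1*31)*sqrt(Q) = (-39 - 31)*sqrt(Q) = -70*sqrt(Q))
(1350632 + 2308757)/(4626667 + G(o((0 - 5)*(-3), 2))) = (1350632 + 2308757)/(4626667 - 70*sqrt(2)) = 3659389/(4626667 - 70*sqrt(2))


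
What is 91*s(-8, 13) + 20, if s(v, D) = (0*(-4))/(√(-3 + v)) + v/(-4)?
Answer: 202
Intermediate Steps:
s(v, D) = -v/4 (s(v, D) = 0/√(-3 + v) + v*(-¼) = 0 - v/4 = -v/4)
91*s(-8, 13) + 20 = 91*(-¼*(-8)) + 20 = 91*2 + 20 = 182 + 20 = 202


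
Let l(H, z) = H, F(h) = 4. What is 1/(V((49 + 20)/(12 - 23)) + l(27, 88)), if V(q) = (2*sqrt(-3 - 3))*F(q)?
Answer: 9/371 - 8*I*sqrt(6)/1113 ≈ 0.024259 - 0.017606*I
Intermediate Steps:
V(q) = 8*I*sqrt(6) (V(q) = (2*sqrt(-3 - 3))*4 = (2*sqrt(-6))*4 = (2*(I*sqrt(6)))*4 = (2*I*sqrt(6))*4 = 8*I*sqrt(6))
1/(V((49 + 20)/(12 - 23)) + l(27, 88)) = 1/(8*I*sqrt(6) + 27) = 1/(27 + 8*I*sqrt(6))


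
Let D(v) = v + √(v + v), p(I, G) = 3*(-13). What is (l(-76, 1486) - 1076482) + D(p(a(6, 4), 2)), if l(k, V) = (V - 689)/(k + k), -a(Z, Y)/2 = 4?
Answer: -163631989/152 + I*√78 ≈ -1.0765e+6 + 8.8318*I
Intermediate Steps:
a(Z, Y) = -8 (a(Z, Y) = -2*4 = -8)
l(k, V) = (-689 + V)/(2*k) (l(k, V) = (-689 + V)/((2*k)) = (-689 + V)*(1/(2*k)) = (-689 + V)/(2*k))
p(I, G) = -39
D(v) = v + √2*√v (D(v) = v + √(2*v) = v + √2*√v)
(l(-76, 1486) - 1076482) + D(p(a(6, 4), 2)) = ((½)*(-689 + 1486)/(-76) - 1076482) + (-39 + √2*√(-39)) = ((½)*(-1/76)*797 - 1076482) + (-39 + √2*(I*√39)) = (-797/152 - 1076482) + (-39 + I*√78) = -163626061/152 + (-39 + I*√78) = -163631989/152 + I*√78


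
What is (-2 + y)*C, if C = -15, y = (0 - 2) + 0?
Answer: 60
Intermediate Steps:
y = -2 (y = -2 + 0 = -2)
(-2 + y)*C = (-2 - 2)*(-15) = -4*(-15) = 60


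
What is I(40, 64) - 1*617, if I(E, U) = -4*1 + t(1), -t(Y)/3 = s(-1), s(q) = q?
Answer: -618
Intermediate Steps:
t(Y) = 3 (t(Y) = -3*(-1) = 3)
I(E, U) = -1 (I(E, U) = -4*1 + 3 = -4 + 3 = -1)
I(40, 64) - 1*617 = -1 - 1*617 = -1 - 617 = -618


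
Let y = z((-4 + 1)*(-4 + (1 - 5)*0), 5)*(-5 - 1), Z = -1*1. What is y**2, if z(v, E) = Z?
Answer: 36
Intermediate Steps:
Z = -1
z(v, E) = -1
y = 6 (y = -(-5 - 1) = -1*(-6) = 6)
y**2 = 6**2 = 36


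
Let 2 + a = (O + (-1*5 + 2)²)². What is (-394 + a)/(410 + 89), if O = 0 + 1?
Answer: -296/499 ≈ -0.59319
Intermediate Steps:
O = 1
a = 98 (a = -2 + (1 + (-1*5 + 2)²)² = -2 + (1 + (-5 + 2)²)² = -2 + (1 + (-3)²)² = -2 + (1 + 9)² = -2 + 10² = -2 + 100 = 98)
(-394 + a)/(410 + 89) = (-394 + 98)/(410 + 89) = -296/499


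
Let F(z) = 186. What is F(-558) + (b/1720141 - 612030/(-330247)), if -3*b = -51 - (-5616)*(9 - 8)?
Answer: 106713446585867/568071404827 ≈ 187.85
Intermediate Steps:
b = -1855 (b = -(-51 - (-5616)*(9 - 8))/3 = -(-51 - (-5616))/3 = -(-51 - 624*(-9))/3 = -(-51 + 5616)/3 = -⅓*5565 = -1855)
F(-558) + (b/1720141 - 612030/(-330247)) = 186 + (-1855/1720141 - 612030/(-330247)) = 186 + (-1855*1/1720141 - 612030*(-1/330247)) = 186 + (-1855/1720141 + 612030/330247) = 186 + 1052165288045/568071404827 = 106713446585867/568071404827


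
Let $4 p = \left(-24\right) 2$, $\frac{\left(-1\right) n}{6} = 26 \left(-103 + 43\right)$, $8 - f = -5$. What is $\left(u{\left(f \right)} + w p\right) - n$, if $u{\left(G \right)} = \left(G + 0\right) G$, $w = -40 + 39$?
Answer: $-9179$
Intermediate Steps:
$f = 13$ ($f = 8 - -5 = 8 + 5 = 13$)
$w = -1$
$u{\left(G \right)} = G^{2}$ ($u{\left(G \right)} = G G = G^{2}$)
$n = 9360$ ($n = - 6 \cdot 26 \left(-103 + 43\right) = - 6 \cdot 26 \left(-60\right) = \left(-6\right) \left(-1560\right) = 9360$)
$p = -12$ ($p = \frac{\left(-24\right) 2}{4} = \frac{1}{4} \left(-48\right) = -12$)
$\left(u{\left(f \right)} + w p\right) - n = \left(13^{2} - -12\right) - 9360 = \left(169 + 12\right) - 9360 = 181 - 9360 = -9179$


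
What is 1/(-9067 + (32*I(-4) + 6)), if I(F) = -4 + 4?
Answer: -1/9061 ≈ -0.00011036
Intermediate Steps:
I(F) = 0
1/(-9067 + (32*I(-4) + 6)) = 1/(-9067 + (32*0 + 6)) = 1/(-9067 + (0 + 6)) = 1/(-9067 + 6) = 1/(-9061) = -1/9061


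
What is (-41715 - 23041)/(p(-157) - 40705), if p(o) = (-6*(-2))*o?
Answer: 64756/42589 ≈ 1.5205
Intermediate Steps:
p(o) = 12*o
(-41715 - 23041)/(p(-157) - 40705) = (-41715 - 23041)/(12*(-157) - 40705) = -64756/(-1884 - 40705) = -64756/(-42589) = -64756*(-1/42589) = 64756/42589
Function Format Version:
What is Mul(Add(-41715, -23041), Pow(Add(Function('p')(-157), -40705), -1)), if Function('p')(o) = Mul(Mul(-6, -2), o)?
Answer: Rational(64756, 42589) ≈ 1.5205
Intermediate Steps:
Function('p')(o) = Mul(12, o)
Mul(Add(-41715, -23041), Pow(Add(Function('p')(-157), -40705), -1)) = Mul(Add(-41715, -23041), Pow(Add(Mul(12, -157), -40705), -1)) = Mul(-64756, Pow(Add(-1884, -40705), -1)) = Mul(-64756, Pow(-42589, -1)) = Mul(-64756, Rational(-1, 42589)) = Rational(64756, 42589)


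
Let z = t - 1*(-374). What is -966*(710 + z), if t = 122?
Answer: -1164996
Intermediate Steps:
z = 496 (z = 122 - 1*(-374) = 122 + 374 = 496)
-966*(710 + z) = -966*(710 + 496) = -966*1206 = -1164996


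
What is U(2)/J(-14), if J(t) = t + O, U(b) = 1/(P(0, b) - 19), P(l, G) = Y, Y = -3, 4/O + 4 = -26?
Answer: 15/4664 ≈ 0.0032161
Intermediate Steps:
O = -2/15 (O = 4/(-4 - 26) = 4/(-30) = 4*(-1/30) = -2/15 ≈ -0.13333)
P(l, G) = -3
U(b) = -1/22 (U(b) = 1/(-3 - 19) = 1/(-22) = -1/22)
J(t) = -2/15 + t (J(t) = t - 2/15 = -2/15 + t)
U(2)/J(-14) = -1/22/(-2/15 - 14) = -1/22/(-212/15) = -15/212*(-1/22) = 15/4664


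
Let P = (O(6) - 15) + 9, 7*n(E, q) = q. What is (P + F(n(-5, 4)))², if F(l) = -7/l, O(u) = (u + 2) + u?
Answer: 289/16 ≈ 18.063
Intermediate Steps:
n(E, q) = q/7
O(u) = 2 + 2*u (O(u) = (2 + u) + u = 2 + 2*u)
P = 8 (P = ((2 + 2*6) - 15) + 9 = ((2 + 12) - 15) + 9 = (14 - 15) + 9 = -1 + 9 = 8)
(P + F(n(-5, 4)))² = (8 - 7/((⅐)*4))² = (8 - 7/4/7)² = (8 - 7*7/4)² = (8 - 49/4)² = (-17/4)² = 289/16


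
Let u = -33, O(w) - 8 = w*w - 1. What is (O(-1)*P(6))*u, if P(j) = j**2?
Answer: -9504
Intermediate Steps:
O(w) = 7 + w**2 (O(w) = 8 + (w*w - 1) = 8 + (w**2 - 1) = 8 + (-1 + w**2) = 7 + w**2)
(O(-1)*P(6))*u = ((7 + (-1)**2)*6**2)*(-33) = ((7 + 1)*36)*(-33) = (8*36)*(-33) = 288*(-33) = -9504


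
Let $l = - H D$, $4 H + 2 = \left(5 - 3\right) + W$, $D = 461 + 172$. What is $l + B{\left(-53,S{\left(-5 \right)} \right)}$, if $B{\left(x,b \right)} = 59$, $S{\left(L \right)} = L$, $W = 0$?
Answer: $59$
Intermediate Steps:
$D = 633$
$H = 0$ ($H = - \frac{1}{2} + \frac{\left(5 - 3\right) + 0}{4} = - \frac{1}{2} + \frac{2 + 0}{4} = - \frac{1}{2} + \frac{1}{4} \cdot 2 = - \frac{1}{2} + \frac{1}{2} = 0$)
$l = 0$ ($l = - 0 \cdot 633 = \left(-1\right) 0 = 0$)
$l + B{\left(-53,S{\left(-5 \right)} \right)} = 0 + 59 = 59$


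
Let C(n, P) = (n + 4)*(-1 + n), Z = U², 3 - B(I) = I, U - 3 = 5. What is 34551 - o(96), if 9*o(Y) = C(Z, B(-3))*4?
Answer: 32647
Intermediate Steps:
U = 8 (U = 3 + 5 = 8)
B(I) = 3 - I
Z = 64 (Z = 8² = 64)
C(n, P) = (-1 + n)*(4 + n) (C(n, P) = (4 + n)*(-1 + n) = (-1 + n)*(4 + n))
o(Y) = 1904 (o(Y) = ((-4 + 64² + 3*64)*4)/9 = ((-4 + 4096 + 192)*4)/9 = (4284*4)/9 = (⅑)*17136 = 1904)
34551 - o(96) = 34551 - 1*1904 = 34551 - 1904 = 32647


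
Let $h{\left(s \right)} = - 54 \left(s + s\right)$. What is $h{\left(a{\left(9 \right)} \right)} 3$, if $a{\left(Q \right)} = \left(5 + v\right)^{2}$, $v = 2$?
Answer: $-15876$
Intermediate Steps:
$a{\left(Q \right)} = 49$ ($a{\left(Q \right)} = \left(5 + 2\right)^{2} = 7^{2} = 49$)
$h{\left(s \right)} = - 108 s$ ($h{\left(s \right)} = - 54 \cdot 2 s = - 108 s$)
$h{\left(a{\left(9 \right)} \right)} 3 = \left(-108\right) 49 \cdot 3 = \left(-5292\right) 3 = -15876$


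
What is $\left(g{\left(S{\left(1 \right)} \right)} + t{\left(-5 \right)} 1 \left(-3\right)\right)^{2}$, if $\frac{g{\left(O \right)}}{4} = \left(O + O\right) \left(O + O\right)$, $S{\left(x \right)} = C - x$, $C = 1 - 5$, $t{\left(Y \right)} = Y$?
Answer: $172225$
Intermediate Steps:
$C = -4$
$S{\left(x \right)} = -4 - x$
$g{\left(O \right)} = 16 O^{2}$ ($g{\left(O \right)} = 4 \left(O + O\right) \left(O + O\right) = 4 \cdot 2 O 2 O = 4 \cdot 4 O^{2} = 16 O^{2}$)
$\left(g{\left(S{\left(1 \right)} \right)} + t{\left(-5 \right)} 1 \left(-3\right)\right)^{2} = \left(16 \left(-4 - 1\right)^{2} + \left(-5\right) 1 \left(-3\right)\right)^{2} = \left(16 \left(-4 - 1\right)^{2} - -15\right)^{2} = \left(16 \left(-5\right)^{2} + 15\right)^{2} = \left(16 \cdot 25 + 15\right)^{2} = \left(400 + 15\right)^{2} = 415^{2} = 172225$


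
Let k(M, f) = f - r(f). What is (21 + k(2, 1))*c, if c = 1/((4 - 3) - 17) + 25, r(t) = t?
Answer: 8379/16 ≈ 523.69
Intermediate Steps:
c = 399/16 (c = 1/(1 - 17) + 25 = 1/(-16) + 25 = -1/16 + 25 = 399/16 ≈ 24.938)
k(M, f) = 0 (k(M, f) = f - f = 0)
(21 + k(2, 1))*c = (21 + 0)*(399/16) = 21*(399/16) = 8379/16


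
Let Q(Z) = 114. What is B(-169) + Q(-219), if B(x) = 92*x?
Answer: -15434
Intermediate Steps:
B(-169) + Q(-219) = 92*(-169) + 114 = -15548 + 114 = -15434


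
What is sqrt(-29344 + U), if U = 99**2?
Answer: I*sqrt(19543) ≈ 139.8*I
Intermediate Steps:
U = 9801
sqrt(-29344 + U) = sqrt(-29344 + 9801) = sqrt(-19543) = I*sqrt(19543)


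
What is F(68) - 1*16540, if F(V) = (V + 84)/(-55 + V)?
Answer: -214868/13 ≈ -16528.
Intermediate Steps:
F(V) = (84 + V)/(-55 + V)
F(68) - 1*16540 = (84 + 68)/(-55 + 68) - 1*16540 = 152/13 - 16540 = -214868/13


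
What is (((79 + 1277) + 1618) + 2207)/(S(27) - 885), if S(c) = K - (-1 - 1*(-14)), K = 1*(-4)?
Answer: -471/82 ≈ -5.7439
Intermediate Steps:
K = -4
S(c) = -17 (S(c) = -4 - (-1 - 1*(-14)) = -4 - (-1 + 14) = -4 - 1*13 = -4 - 13 = -17)
(((79 + 1277) + 1618) + 2207)/(S(27) - 885) = (((79 + 1277) + 1618) + 2207)/(-17 - 885) = ((1356 + 1618) + 2207)/(-902) = (2974 + 2207)*(-1/902) = 5181*(-1/902) = -471/82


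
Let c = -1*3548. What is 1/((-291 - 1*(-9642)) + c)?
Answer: 1/5803 ≈ 0.00017232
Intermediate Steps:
c = -3548
1/((-291 - 1*(-9642)) + c) = 1/((-291 - 1*(-9642)) - 3548) = 1/((-291 + 9642) - 3548) = 1/(9351 - 3548) = 1/5803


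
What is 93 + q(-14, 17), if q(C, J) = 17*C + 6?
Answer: -139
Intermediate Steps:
q(C, J) = 6 + 17*C
93 + q(-14, 17) = 93 + (6 + 17*(-14)) = 93 + (6 - 238) = 93 - 232 = -139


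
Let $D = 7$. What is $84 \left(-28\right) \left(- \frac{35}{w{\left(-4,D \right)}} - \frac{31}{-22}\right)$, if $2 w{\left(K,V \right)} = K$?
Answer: $- \frac{489216}{11} \approx -44474.0$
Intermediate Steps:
$w{\left(K,V \right)} = \frac{K}{2}$
$84 \left(-28\right) \left(- \frac{35}{w{\left(-4,D \right)}} - \frac{31}{-22}\right) = 84 \left(-28\right) \left(- \frac{35}{\frac{1}{2} \left(-4\right)} - \frac{31}{-22}\right) = - 2352 \left(- \frac{35}{-2} - - \frac{31}{22}\right) = - 2352 \left(\left(-35\right) \left(- \frac{1}{2}\right) + \frac{31}{22}\right) = - 2352 \left(\frac{35}{2} + \frac{31}{22}\right) = \left(-2352\right) \frac{208}{11} = - \frac{489216}{11}$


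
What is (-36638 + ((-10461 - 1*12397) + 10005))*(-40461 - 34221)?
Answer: 3696086862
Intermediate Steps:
(-36638 + ((-10461 - 1*12397) + 10005))*(-40461 - 34221) = (-36638 + ((-10461 - 12397) + 10005))*(-74682) = (-36638 + (-22858 + 10005))*(-74682) = (-36638 - 12853)*(-74682) = -49491*(-74682) = 3696086862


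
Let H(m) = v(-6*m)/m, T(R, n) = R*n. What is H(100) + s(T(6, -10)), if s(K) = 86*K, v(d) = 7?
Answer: -515993/100 ≈ -5159.9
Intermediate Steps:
H(m) = 7/m
H(100) + s(T(6, -10)) = 7/100 + 86*(6*(-10)) = 7*(1/100) + 86*(-60) = 7/100 - 5160 = -515993/100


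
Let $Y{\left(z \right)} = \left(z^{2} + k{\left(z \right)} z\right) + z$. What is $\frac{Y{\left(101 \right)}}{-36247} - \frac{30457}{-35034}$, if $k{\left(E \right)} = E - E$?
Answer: $\frac{743054611}{1269877398} \approx 0.58514$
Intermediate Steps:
$k{\left(E \right)} = 0$
$Y{\left(z \right)} = z + z^{2}$ ($Y{\left(z \right)} = \left(z^{2} + 0 z\right) + z = \left(z^{2} + 0\right) + z = z^{2} + z = z + z^{2}$)
$\frac{Y{\left(101 \right)}}{-36247} - \frac{30457}{-35034} = \frac{101 \left(1 + 101\right)}{-36247} - \frac{30457}{-35034} = 101 \cdot 102 \left(- \frac{1}{36247}\right) - - \frac{30457}{35034} = 10302 \left(- \frac{1}{36247}\right) + \frac{30457}{35034} = - \frac{10302}{36247} + \frac{30457}{35034} = \frac{743054611}{1269877398}$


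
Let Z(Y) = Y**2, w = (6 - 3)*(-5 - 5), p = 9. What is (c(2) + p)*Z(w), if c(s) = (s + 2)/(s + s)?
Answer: 9000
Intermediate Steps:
c(s) = (2 + s)/(2*s) (c(s) = (2 + s)/((2*s)) = (2 + s)*(1/(2*s)) = (2 + s)/(2*s))
w = -30 (w = 3*(-10) = -30)
(c(2) + p)*Z(w) = ((1/2)*(2 + 2)/2 + 9)*(-30)**2 = ((1/2)*(1/2)*4 + 9)*900 = (1 + 9)*900 = 10*900 = 9000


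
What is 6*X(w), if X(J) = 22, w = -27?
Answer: 132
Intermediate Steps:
6*X(w) = 6*22 = 132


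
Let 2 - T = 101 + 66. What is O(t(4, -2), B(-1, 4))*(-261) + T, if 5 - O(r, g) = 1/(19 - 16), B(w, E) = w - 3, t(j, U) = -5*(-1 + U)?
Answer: -1383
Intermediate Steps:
t(j, U) = 5 - 5*U
B(w, E) = -3 + w
O(r, g) = 14/3 (O(r, g) = 5 - 1/(19 - 16) = 5 - 1/3 = 5 - 1*⅓ = 5 - ⅓ = 14/3)
T = -165 (T = 2 - (101 + 66) = 2 - 1*167 = 2 - 167 = -165)
O(t(4, -2), B(-1, 4))*(-261) + T = (14/3)*(-261) - 165 = -1218 - 165 = -1383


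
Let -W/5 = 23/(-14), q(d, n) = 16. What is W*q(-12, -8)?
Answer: 920/7 ≈ 131.43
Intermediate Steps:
W = 115/14 (W = -115/(-14) = -115*(-1)/14 = -5*(-23/14) = 115/14 ≈ 8.2143)
W*q(-12, -8) = (115/14)*16 = 920/7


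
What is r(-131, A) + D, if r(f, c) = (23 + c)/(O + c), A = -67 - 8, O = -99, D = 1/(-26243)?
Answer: 682231/2283141 ≈ 0.29881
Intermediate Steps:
D = -1/26243 ≈ -3.8105e-5
A = -75
r(f, c) = (23 + c)/(-99 + c)
r(-131, A) + D = (23 - 75)/(-99 - 75) - 1/26243 = -52/(-174) - 1/26243 = -1/174*(-52) - 1/26243 = 26/87 - 1/26243 = 682231/2283141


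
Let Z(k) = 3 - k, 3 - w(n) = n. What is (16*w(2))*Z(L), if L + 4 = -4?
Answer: 176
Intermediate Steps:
L = -8 (L = -4 - 4 = -8)
w(n) = 3 - n
(16*w(2))*Z(L) = (16*(3 - 1*2))*(3 - 1*(-8)) = (16*(3 - 2))*(3 + 8) = (16*1)*11 = 16*11 = 176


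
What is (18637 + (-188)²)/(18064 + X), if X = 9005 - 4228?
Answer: 53981/22841 ≈ 2.3633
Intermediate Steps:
X = 4777
(18637 + (-188)²)/(18064 + X) = (18637 + (-188)²)/(18064 + 4777) = (18637 + 35344)/22841 = 53981*(1/22841) = 53981/22841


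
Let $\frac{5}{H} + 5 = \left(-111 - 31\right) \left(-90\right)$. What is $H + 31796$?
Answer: $\frac{81238781}{2555} \approx 31796.0$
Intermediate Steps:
$H = \frac{1}{2555}$ ($H = \frac{5}{-5 + \left(-111 - 31\right) \left(-90\right)} = \frac{5}{-5 - -12780} = \frac{5}{-5 + 12780} = \frac{5}{12775} = 5 \cdot \frac{1}{12775} = \frac{1}{2555} \approx 0.00039139$)
$H + 31796 = \frac{1}{2555} + 31796 = \frac{81238781}{2555}$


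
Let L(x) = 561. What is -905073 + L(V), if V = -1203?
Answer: -904512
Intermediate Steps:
-905073 + L(V) = -905073 + 561 = -904512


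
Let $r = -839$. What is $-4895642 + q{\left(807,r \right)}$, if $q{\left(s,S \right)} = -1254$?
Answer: $-4896896$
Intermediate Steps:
$-4895642 + q{\left(807,r \right)} = -4895642 - 1254 = -4896896$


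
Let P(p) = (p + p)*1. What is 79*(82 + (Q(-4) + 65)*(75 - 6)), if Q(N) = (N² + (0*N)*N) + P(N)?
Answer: 404401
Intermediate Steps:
P(p) = 2*p (P(p) = (2*p)*1 = 2*p)
Q(N) = N² + 2*N (Q(N) = (N² + (0*N)*N) + 2*N = (N² + 0*N) + 2*N = (N² + 0) + 2*N = N² + 2*N)
79*(82 + (Q(-4) + 65)*(75 - 6)) = 79*(82 + (-4*(2 - 4) + 65)*(75 - 6)) = 79*(82 + (-4*(-2) + 65)*69) = 79*(82 + (8 + 65)*69) = 79*(82 + 73*69) = 79*(82 + 5037) = 79*5119 = 404401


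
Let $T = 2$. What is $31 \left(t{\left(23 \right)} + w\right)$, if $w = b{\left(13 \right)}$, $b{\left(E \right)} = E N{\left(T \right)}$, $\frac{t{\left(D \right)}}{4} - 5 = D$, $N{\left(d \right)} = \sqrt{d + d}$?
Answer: $4278$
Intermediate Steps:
$N{\left(d \right)} = \sqrt{2} \sqrt{d}$ ($N{\left(d \right)} = \sqrt{2 d} = \sqrt{2} \sqrt{d}$)
$t{\left(D \right)} = 20 + 4 D$
$b{\left(E \right)} = 2 E$ ($b{\left(E \right)} = E \sqrt{2} \sqrt{2} = E 2 = 2 E$)
$w = 26$ ($w = 2 \cdot 13 = 26$)
$31 \left(t{\left(23 \right)} + w\right) = 31 \left(\left(20 + 4 \cdot 23\right) + 26\right) = 31 \left(\left(20 + 92\right) + 26\right) = 31 \left(112 + 26\right) = 31 \cdot 138 = 4278$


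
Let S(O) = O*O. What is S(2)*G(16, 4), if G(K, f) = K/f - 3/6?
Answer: 14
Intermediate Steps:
G(K, f) = -½ + K/f (G(K, f) = K/f - 3*⅙ = K/f - ½ = -½ + K/f)
S(O) = O²
S(2)*G(16, 4) = 2²*((16 - ½*4)/4) = 4*((16 - 2)/4) = 4*((¼)*14) = 4*(7/2) = 14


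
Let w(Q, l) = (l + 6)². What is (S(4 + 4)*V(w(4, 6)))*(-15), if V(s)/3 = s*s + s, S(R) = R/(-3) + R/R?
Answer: 1566000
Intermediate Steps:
w(Q, l) = (6 + l)²
S(R) = 1 - R/3 (S(R) = R*(-⅓) + 1 = -R/3 + 1 = 1 - R/3)
V(s) = 3*s + 3*s² (V(s) = 3*(s*s + s) = 3*(s² + s) = 3*(s + s²) = 3*s + 3*s²)
(S(4 + 4)*V(w(4, 6)))*(-15) = ((1 - (4 + 4)/3)*(3*(6 + 6)²*(1 + (6 + 6)²)))*(-15) = ((1 - ⅓*8)*(3*12²*(1 + 12²)))*(-15) = ((1 - 8/3)*(3*144*(1 + 144)))*(-15) = -5*144*145*(-15) = -5/3*62640*(-15) = -104400*(-15) = 1566000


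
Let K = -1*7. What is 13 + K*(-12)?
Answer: 97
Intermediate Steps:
K = -7
13 + K*(-12) = 13 - 7*(-12) = 13 + 84 = 97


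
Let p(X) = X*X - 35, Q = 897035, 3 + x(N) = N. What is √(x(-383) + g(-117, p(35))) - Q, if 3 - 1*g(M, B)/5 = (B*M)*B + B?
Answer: -897035 + 7*√16906371 ≈ -8.6825e+5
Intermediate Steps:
x(N) = -3 + N
p(X) = -35 + X² (p(X) = X² - 35 = -35 + X²)
g(M, B) = 15 - 5*B - 5*M*B² (g(M, B) = 15 - 5*((B*M)*B + B) = 15 - 5*(M*B² + B) = 15 - 5*(B + M*B²) = 15 + (-5*B - 5*M*B²) = 15 - 5*B - 5*M*B²)
√(x(-383) + g(-117, p(35))) - Q = √((-3 - 383) + (15 - 5*(-35 + 35²) - 5*(-117)*(-35 + 35²)²)) - 1*897035 = √(-386 + (15 - 5*(-35 + 1225) - 5*(-117)*(-35 + 1225)²)) - 897035 = √(-386 + (15 - 5*1190 - 5*(-117)*1190²)) - 897035 = √(-386 + (15 - 5950 - 5*(-117)*1416100)) - 897035 = √(-386 + (15 - 5950 + 828418500)) - 897035 = √(-386 + 828412565) - 897035 = √828412179 - 897035 = 7*√16906371 - 897035 = -897035 + 7*√16906371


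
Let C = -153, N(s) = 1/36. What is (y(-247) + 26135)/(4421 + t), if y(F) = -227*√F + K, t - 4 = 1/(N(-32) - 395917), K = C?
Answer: 370321731802/63069573639 - 3235433497*I*√247/63069573639 ≈ 5.8716 - 0.80623*I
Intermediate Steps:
N(s) = 1/36
K = -153
t = 57012008/14253011 (t = 4 + 1/(1/36 - 395917) = 4 + 1/(-14253011/36) = 4 - 36/14253011 = 57012008/14253011 ≈ 4.0000)
y(F) = -153 - 227*√F (y(F) = -227*√F - 153 = -153 - 227*√F)
(y(-247) + 26135)/(4421 + t) = ((-153 - 227*I*√247) + 26135)/(4421 + 57012008/14253011) = ((-153 - 227*I*√247) + 26135)/(63069573639/14253011) = ((-153 - 227*I*√247) + 26135)*(14253011/63069573639) = (25982 - 227*I*√247)*(14253011/63069573639) = 370321731802/63069573639 - 3235433497*I*√247/63069573639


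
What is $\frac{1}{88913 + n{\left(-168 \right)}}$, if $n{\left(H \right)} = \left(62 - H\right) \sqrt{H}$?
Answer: $\frac{88913}{7914408769} - \frac{460 i \sqrt{42}}{7914408769} \approx 1.1234 \cdot 10^{-5} - 3.7667 \cdot 10^{-7} i$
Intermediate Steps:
$n{\left(H \right)} = \sqrt{H} \left(62 - H\right)$
$\frac{1}{88913 + n{\left(-168 \right)}} = \frac{1}{88913 + \sqrt{-168} \left(62 - -168\right)} = \frac{1}{88913 + 2 i \sqrt{42} \left(62 + 168\right)} = \frac{1}{88913 + 2 i \sqrt{42} \cdot 230} = \frac{1}{88913 + 460 i \sqrt{42}}$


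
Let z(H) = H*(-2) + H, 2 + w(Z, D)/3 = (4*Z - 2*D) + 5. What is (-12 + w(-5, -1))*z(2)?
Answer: 114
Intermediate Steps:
w(Z, D) = 9 - 6*D + 12*Z (w(Z, D) = -6 + 3*((4*Z - 2*D) + 5) = -6 + 3*((-2*D + 4*Z) + 5) = -6 + 3*(5 - 2*D + 4*Z) = -6 + (15 - 6*D + 12*Z) = 9 - 6*D + 12*Z)
z(H) = -H (z(H) = -2*H + H = -H)
(-12 + w(-5, -1))*z(2) = (-12 + (9 - 6*(-1) + 12*(-5)))*(-1*2) = (-12 + (9 + 6 - 60))*(-2) = (-12 - 45)*(-2) = -57*(-2) = 114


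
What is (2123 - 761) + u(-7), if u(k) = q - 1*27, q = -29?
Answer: 1306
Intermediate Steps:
u(k) = -56 (u(k) = -29 - 1*27 = -29 - 27 = -56)
(2123 - 761) + u(-7) = (2123 - 761) - 56 = 1362 - 56 = 1306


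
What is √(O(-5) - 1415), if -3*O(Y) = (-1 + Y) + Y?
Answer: I*√12702/3 ≈ 37.568*I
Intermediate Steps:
O(Y) = ⅓ - 2*Y/3 (O(Y) = -((-1 + Y) + Y)/3 = -(-1 + 2*Y)/3 = ⅓ - 2*Y/3)
√(O(-5) - 1415) = √((⅓ - ⅔*(-5)) - 1415) = √((⅓ + 10/3) - 1415) = √(11/3 - 1415) = √(-4234/3) = I*√12702/3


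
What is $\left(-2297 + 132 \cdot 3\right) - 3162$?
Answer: $-5063$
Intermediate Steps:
$\left(-2297 + 132 \cdot 3\right) - 3162 = \left(-2297 + 396\right) - 3162 = -1901 - 3162 = -5063$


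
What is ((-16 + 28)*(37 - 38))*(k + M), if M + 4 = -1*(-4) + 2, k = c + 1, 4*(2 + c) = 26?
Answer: -90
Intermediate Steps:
c = 9/2 (c = -2 + (¼)*26 = -2 + 13/2 = 9/2 ≈ 4.5000)
k = 11/2 (k = 9/2 + 1 = 11/2 ≈ 5.5000)
M = 2 (M = -4 + (-1*(-4) + 2) = -4 + (4 + 2) = -4 + 6 = 2)
((-16 + 28)*(37 - 38))*(k + M) = ((-16 + 28)*(37 - 38))*(11/2 + 2) = (12*(-1))*(15/2) = -12*15/2 = -90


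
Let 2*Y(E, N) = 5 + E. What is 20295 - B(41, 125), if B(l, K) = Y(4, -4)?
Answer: 40581/2 ≈ 20291.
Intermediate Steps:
Y(E, N) = 5/2 + E/2 (Y(E, N) = (5 + E)/2 = 5/2 + E/2)
B(l, K) = 9/2 (B(l, K) = 5/2 + (1/2)*4 = 5/2 + 2 = 9/2)
20295 - B(41, 125) = 20295 - 1*9/2 = 20295 - 9/2 = 40581/2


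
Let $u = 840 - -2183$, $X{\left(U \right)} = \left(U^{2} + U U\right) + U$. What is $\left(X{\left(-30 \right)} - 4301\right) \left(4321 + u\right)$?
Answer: $-18587664$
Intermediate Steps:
$X{\left(U \right)} = U + 2 U^{2}$ ($X{\left(U \right)} = \left(U^{2} + U^{2}\right) + U = 2 U^{2} + U = U + 2 U^{2}$)
$u = 3023$ ($u = 840 + 2183 = 3023$)
$\left(X{\left(-30 \right)} - 4301\right) \left(4321 + u\right) = \left(- 30 \left(1 + 2 \left(-30\right)\right) - 4301\right) \left(4321 + 3023\right) = \left(- 30 \left(1 - 60\right) - 4301\right) 7344 = \left(\left(-30\right) \left(-59\right) - 4301\right) 7344 = \left(1770 - 4301\right) 7344 = \left(-2531\right) 7344 = -18587664$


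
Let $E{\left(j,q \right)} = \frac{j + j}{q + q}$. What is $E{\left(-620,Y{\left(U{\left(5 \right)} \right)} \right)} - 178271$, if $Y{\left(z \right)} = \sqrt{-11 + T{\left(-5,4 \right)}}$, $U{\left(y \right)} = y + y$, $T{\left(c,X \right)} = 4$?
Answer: $-178271 + \frac{620 i \sqrt{7}}{7} \approx -1.7827 \cdot 10^{5} + 234.34 i$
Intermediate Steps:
$U{\left(y \right)} = 2 y$
$Y{\left(z \right)} = i \sqrt{7}$ ($Y{\left(z \right)} = \sqrt{-11 + 4} = \sqrt{-7} = i \sqrt{7}$)
$E{\left(j,q \right)} = \frac{j}{q}$ ($E{\left(j,q \right)} = \frac{2 j}{2 q} = 2 j \frac{1}{2 q} = \frac{j}{q}$)
$E{\left(-620,Y{\left(U{\left(5 \right)} \right)} \right)} - 178271 = - \frac{620}{i \sqrt{7}} - 178271 = - 620 \left(- \frac{i \sqrt{7}}{7}\right) - 178271 = \frac{620 i \sqrt{7}}{7} - 178271 = -178271 + \frac{620 i \sqrt{7}}{7}$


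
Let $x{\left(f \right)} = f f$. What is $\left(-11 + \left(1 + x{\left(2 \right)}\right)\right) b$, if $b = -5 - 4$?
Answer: $54$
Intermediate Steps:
$x{\left(f \right)} = f^{2}$
$b = -9$ ($b = -5 - 4 = -9$)
$\left(-11 + \left(1 + x{\left(2 \right)}\right)\right) b = \left(-11 + \left(1 + 2^{2}\right)\right) \left(-9\right) = \left(-11 + \left(1 + 4\right)\right) \left(-9\right) = \left(-11 + 5\right) \left(-9\right) = \left(-6\right) \left(-9\right) = 54$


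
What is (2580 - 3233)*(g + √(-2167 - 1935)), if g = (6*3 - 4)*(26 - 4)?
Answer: -201124 - 653*I*√4102 ≈ -2.0112e+5 - 41823.0*I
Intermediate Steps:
g = 308 (g = (18 - 4)*22 = 14*22 = 308)
(2580 - 3233)*(g + √(-2167 - 1935)) = (2580 - 3233)*(308 + √(-2167 - 1935)) = -653*(308 + √(-4102)) = -653*(308 + I*√4102) = -201124 - 653*I*√4102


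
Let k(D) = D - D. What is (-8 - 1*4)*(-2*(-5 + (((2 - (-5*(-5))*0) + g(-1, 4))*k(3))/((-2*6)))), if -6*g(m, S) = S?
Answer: -120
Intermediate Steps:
k(D) = 0
g(m, S) = -S/6
(-8 - 1*4)*(-2*(-5 + (((2 - (-5*(-5))*0) + g(-1, 4))*k(3))/((-2*6)))) = (-8 - 1*4)*(-2*(-5 + (((2 - (-5*(-5))*0) - ⅙*4)*0)/((-2*6)))) = (-8 - 4)*(-2*(-5 + (((2 - 25*0) - ⅔)*0)/(-12))) = -(-24)*(-5 + (((2 - 1*0) - ⅔)*0)*(-1/12)) = -(-24)*(-5 + (((2 + 0) - ⅔)*0)*(-1/12)) = -(-24)*(-5 + ((2 - ⅔)*0)*(-1/12)) = -(-24)*(-5 + ((4/3)*0)*(-1/12)) = -(-24)*(-5 + 0*(-1/12)) = -(-24)*(-5 + 0) = -(-24)*(-5) = -12*10 = -120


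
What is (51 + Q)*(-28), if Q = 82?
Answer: -3724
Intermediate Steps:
(51 + Q)*(-28) = (51 + 82)*(-28) = 133*(-28) = -3724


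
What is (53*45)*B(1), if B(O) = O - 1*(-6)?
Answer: 16695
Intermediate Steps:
B(O) = 6 + O (B(O) = O + 6 = 6 + O)
(53*45)*B(1) = (53*45)*(6 + 1) = 2385*7 = 16695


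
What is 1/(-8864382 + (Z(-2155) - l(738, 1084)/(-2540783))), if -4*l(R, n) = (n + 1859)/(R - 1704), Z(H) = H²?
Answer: -3272528504/13811238579554947 ≈ -2.3695e-7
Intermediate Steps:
l(R, n) = -(1859 + n)/(4*(-1704 + R)) (l(R, n) = -(n + 1859)/(4*(R - 1704)) = -(1859 + n)/(4*(-1704 + R)))
1/(-8864382 + (Z(-2155) - l(738, 1084)/(-2540783))) = 1/(-8864382 + ((-2155)² - (-1859 - 1*1084)/(4*(-1704 + 738))/(-2540783))) = 1/(-8864382 + (4644025 - (¼)*(-1859 - 1084)/(-966)*(-1)/2540783)) = 1/(-8864382 + (4644025 - (¼)*(-1/966)*(-2943)*(-1)/2540783)) = 1/(-8864382 + (4644025 - 981*(-1)/(1288*2540783))) = 1/(-8864382 + (4644025 - 1*(-981/3272528504))) = 1/(-8864382 + (4644025 + 981/3272528504)) = 1/(-8864382 + 15197704185789581/3272528504) = 1/(-13811238579554947/3272528504) = -3272528504/13811238579554947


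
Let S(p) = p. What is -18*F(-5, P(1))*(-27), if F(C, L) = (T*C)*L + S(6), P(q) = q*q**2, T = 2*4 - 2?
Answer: -11664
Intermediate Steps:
T = 6 (T = 8 - 2 = 6)
P(q) = q**3
F(C, L) = 6 + 6*C*L (F(C, L) = (6*C)*L + 6 = 6*C*L + 6 = 6 + 6*C*L)
-18*F(-5, P(1))*(-27) = -18*(6 + 6*(-5)*1**3)*(-27) = -18*(6 + 6*(-5)*1)*(-27) = -18*(6 - 30)*(-27) = -18*(-24)*(-27) = 432*(-27) = -11664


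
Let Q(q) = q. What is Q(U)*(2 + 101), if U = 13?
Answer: 1339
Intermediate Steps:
Q(U)*(2 + 101) = 13*(2 + 101) = 13*103 = 1339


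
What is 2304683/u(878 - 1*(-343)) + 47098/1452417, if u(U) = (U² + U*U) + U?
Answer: 387538837145/481379891839 ≈ 0.80506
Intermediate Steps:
u(U) = U + 2*U² (u(U) = (U² + U²) + U = 2*U² + U = U + 2*U²)
2304683/u(878 - 1*(-343)) + 47098/1452417 = 2304683/(((878 - 1*(-343))*(1 + 2*(878 - 1*(-343))))) + 47098/1452417 = 2304683/(((878 + 343)*(1 + 2*(878 + 343)))) + 47098*(1/1452417) = 2304683/((1221*(1 + 2*1221))) + 47098/1452417 = 2304683/((1221*(1 + 2442))) + 47098/1452417 = 2304683/((1221*2443)) + 47098/1452417 = 2304683/2982903 + 47098/1452417 = 387538837145/481379891839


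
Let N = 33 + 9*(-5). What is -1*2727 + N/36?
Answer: -8182/3 ≈ -2727.3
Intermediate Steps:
N = -12 (N = 33 - 45 = -12)
-1*2727 + N/36 = -1*2727 - 12/36 = -2727 - 12*1/36 = -2727 - ⅓ = -8182/3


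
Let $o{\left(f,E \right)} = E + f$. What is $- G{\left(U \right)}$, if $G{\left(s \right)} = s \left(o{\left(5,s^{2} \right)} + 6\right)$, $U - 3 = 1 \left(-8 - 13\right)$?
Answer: $6030$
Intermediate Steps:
$U = -18$ ($U = 3 + 1 \left(-8 - 13\right) = 3 + 1 \left(-21\right) = 3 - 21 = -18$)
$G{\left(s \right)} = s \left(11 + s^{2}\right)$ ($G{\left(s \right)} = s \left(\left(s^{2} + 5\right) + 6\right) = s \left(\left(5 + s^{2}\right) + 6\right) = s \left(11 + s^{2}\right)$)
$- G{\left(U \right)} = - \left(-18\right) \left(11 + \left(-18\right)^{2}\right) = - \left(-18\right) \left(11 + 324\right) = - \left(-18\right) 335 = \left(-1\right) \left(-6030\right) = 6030$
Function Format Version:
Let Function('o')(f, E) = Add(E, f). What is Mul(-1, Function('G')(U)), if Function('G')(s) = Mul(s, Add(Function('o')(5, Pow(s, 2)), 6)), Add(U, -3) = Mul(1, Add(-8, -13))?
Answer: 6030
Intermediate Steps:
U = -18 (U = Add(3, Mul(1, Add(-8, -13))) = Add(3, Mul(1, -21)) = Add(3, -21) = -18)
Function('G')(s) = Mul(s, Add(11, Pow(s, 2))) (Function('G')(s) = Mul(s, Add(Add(Pow(s, 2), 5), 6)) = Mul(s, Add(Add(5, Pow(s, 2)), 6)) = Mul(s, Add(11, Pow(s, 2))))
Mul(-1, Function('G')(U)) = Mul(-1, Mul(-18, Add(11, Pow(-18, 2)))) = Mul(-1, Mul(-18, Add(11, 324))) = Mul(-1, Mul(-18, 335)) = Mul(-1, -6030) = 6030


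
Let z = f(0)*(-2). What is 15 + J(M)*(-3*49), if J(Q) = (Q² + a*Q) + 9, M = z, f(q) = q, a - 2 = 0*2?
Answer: -1308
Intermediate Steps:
a = 2 (a = 2 + 0*2 = 2 + 0 = 2)
z = 0 (z = 0*(-2) = 0)
M = 0
J(Q) = 9 + Q² + 2*Q (J(Q) = (Q² + 2*Q) + 9 = 9 + Q² + 2*Q)
15 + J(M)*(-3*49) = 15 + (9 + 0² + 2*0)*(-3*49) = 15 + (9 + 0 + 0)*(-147) = 15 + 9*(-147) = 15 - 1323 = -1308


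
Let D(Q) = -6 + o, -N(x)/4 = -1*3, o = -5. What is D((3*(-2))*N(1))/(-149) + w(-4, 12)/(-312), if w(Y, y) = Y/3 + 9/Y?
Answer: 47591/557856 ≈ 0.085311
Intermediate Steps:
N(x) = 12 (N(x) = -(-4)*3 = -4*(-3) = 12)
w(Y, y) = 9/Y + Y/3 (w(Y, y) = Y*(1/3) + 9/Y = Y/3 + 9/Y = 9/Y + Y/3)
D(Q) = -11 (D(Q) = -6 - 5 = -11)
D((3*(-2))*N(1))/(-149) + w(-4, 12)/(-312) = -11/(-149) + (9/(-4) + (1/3)*(-4))/(-312) = -11*(-1/149) + (9*(-1/4) - 4/3)*(-1/312) = 11/149 + (-9/4 - 4/3)*(-1/312) = 11/149 - 43/12*(-1/312) = 11/149 + 43/3744 = 47591/557856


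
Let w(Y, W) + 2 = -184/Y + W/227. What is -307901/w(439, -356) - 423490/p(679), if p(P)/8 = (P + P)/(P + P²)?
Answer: -7121095166997/397358 ≈ -1.7921e+7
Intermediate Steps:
w(Y, W) = -2 - 184/Y + W/227 (w(Y, W) = -2 + (-184/Y + W/227) = -2 - 184/Y + W/227)
p(P) = 16*P/(P + P²) (p(P) = 8*((P + P)/(P + P²)) = 8*((2*P)/(P + P²)) = 8*(2*P/(P + P²)) = 16*P/(P + P²))
-307901/w(439, -356) - 423490/p(679) = -307901/(-2 - 184/439 + (1/227)*(-356)) - 423490/(16/(1 + 679)) = -307901/(-2 - 184*1/439 - 356/227) - 423490/(16/680) = -307901/(-2 - 184/439 - 356/227) - 423490/(16*(1/680)) = -307901/(-397358/99653) - 423490/2/85 = -307901*(-99653/397358) - 423490*85/2 = 30683258353/397358 - 17998325 = -7121095166997/397358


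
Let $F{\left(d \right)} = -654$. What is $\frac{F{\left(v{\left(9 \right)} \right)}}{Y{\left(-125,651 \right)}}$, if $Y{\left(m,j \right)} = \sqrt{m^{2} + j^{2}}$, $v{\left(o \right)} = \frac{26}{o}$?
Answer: $- \frac{327 \sqrt{439426}}{219713} \approx -0.98659$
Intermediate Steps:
$Y{\left(m,j \right)} = \sqrt{j^{2} + m^{2}}$
$\frac{F{\left(v{\left(9 \right)} \right)}}{Y{\left(-125,651 \right)}} = - \frac{654}{\sqrt{651^{2} + \left(-125\right)^{2}}} = - \frac{654}{\sqrt{423801 + 15625}} = - \frac{654}{\sqrt{439426}} = - 654 \frac{\sqrt{439426}}{439426} = - \frac{327 \sqrt{439426}}{219713}$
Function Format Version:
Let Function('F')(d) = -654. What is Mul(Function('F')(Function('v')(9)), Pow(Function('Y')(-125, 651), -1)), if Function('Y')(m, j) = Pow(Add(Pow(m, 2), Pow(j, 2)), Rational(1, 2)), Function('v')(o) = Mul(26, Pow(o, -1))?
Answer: Mul(Rational(-327, 219713), Pow(439426, Rational(1, 2))) ≈ -0.98659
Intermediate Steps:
Function('Y')(m, j) = Pow(Add(Pow(j, 2), Pow(m, 2)), Rational(1, 2))
Mul(Function('F')(Function('v')(9)), Pow(Function('Y')(-125, 651), -1)) = Mul(-654, Pow(Pow(Add(Pow(651, 2), Pow(-125, 2)), Rational(1, 2)), -1)) = Mul(-654, Pow(Pow(Add(423801, 15625), Rational(1, 2)), -1)) = Mul(-654, Pow(Pow(439426, Rational(1, 2)), -1)) = Mul(-654, Mul(Rational(1, 439426), Pow(439426, Rational(1, 2)))) = Mul(Rational(-327, 219713), Pow(439426, Rational(1, 2)))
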